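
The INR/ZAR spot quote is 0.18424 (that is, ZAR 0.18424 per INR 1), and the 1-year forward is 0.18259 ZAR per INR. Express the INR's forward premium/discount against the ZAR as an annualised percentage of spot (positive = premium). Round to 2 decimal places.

-0.90%

T = 1 year.
(F − S)/S = (0.18259 − 0.18424)/0.18424 = -0.0089557.
Annualise by dividing by T: -0.0089557 / 1 = -0.008956 → -0.90%.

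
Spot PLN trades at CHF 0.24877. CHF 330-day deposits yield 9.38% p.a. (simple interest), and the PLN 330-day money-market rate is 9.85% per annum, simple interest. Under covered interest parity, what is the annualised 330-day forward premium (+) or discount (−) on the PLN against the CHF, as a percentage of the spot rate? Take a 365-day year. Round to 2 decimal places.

-0.43%

T = 330/365 years.
CIP forward (CHF per PLN) = 0.24877 × 1.0848055/1.0890548 = 0.24779934.
Annualised premium = (F − S)/S × (1/T) = (0.24779934 − 0.24877)/0.24877 ÷ (330/365) = -0.43%.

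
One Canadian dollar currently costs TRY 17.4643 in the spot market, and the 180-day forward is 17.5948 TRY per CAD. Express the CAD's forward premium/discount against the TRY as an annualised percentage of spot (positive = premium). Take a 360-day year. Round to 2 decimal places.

+1.49%

T = 180/360 years.
Period premium: (17.5948 − 17.4643)/17.4643 = 0.0074724.
×(1/T) gives 1.49% p.a.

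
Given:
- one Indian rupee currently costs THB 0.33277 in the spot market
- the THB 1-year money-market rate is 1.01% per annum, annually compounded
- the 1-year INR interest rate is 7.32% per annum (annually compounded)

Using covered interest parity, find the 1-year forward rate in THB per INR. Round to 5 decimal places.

0.31320

T = 1 year.
THB growth factor: (1 + 0.0101)^1 = 1.010100.
INR accumulates by (1 + 0.0732)^1 = 1.073200.
CIP: F = S · (grow THB)/(grow INR) = 0.33277 × 1.010100/1.073200 = 0.3132044 THB per INR.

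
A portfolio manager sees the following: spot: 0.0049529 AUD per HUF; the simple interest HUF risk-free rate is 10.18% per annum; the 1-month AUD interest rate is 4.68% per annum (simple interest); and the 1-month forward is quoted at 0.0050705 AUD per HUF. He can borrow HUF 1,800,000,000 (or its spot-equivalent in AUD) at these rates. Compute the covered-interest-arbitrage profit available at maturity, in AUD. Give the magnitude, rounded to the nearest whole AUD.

T = 1/12 years.
Keep in HUF, deliver into the forward: 1,800,000,000·1.008483333·0.0050705 = AUD 9,204,326.53.
Swap to AUD now, deposit: 1,800,000,000·0.0049529·1.003900 = AUD 8,949,989.36.
The quoted forward overvalues HUF, so borrow AUD, buy HUF at spot, deposit the HUF at 10.18%, and sell the proceeds forward at 0.0050705.
Profit = 9,204,326.53 − 8,949,989.36 = AUD 254,337.

AUD 254,337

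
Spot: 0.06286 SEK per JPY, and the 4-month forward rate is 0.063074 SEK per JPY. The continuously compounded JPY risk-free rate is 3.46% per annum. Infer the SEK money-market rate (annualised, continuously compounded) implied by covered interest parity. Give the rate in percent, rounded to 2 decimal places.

T = 4/12 years.
By CIP, F/S equals the SEK-to-JPY growth ratio: 0.063074/0.06286 = 1.0034044.
The JPY side grows by e^(0.0346×4/12) = 1.0116001.
Hence g_SEK = 1.015044.
r = ln(1.015044)/(4/12) = 0.044796 → 4.48%.

4.48%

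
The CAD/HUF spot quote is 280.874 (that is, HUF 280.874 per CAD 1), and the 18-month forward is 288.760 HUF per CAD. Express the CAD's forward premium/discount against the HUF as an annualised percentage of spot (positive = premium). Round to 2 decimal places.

+1.87%

T = 18/12 years.
CAD trades forward at +2.80766% vs spot over the period.
×(1/T) gives 1.87% p.a.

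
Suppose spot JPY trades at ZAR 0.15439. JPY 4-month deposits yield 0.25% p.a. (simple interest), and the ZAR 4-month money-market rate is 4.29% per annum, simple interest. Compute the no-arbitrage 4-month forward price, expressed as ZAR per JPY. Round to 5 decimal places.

0.15647

T = 4/12 years.
Growth of 1 ZAR over T: 1 + 0.0429×4/12 = 1.014300.
JPY accumulates by 1 + 0.0025×4/12 = 1.0008333.
So F = 0.15439 × 1.014300 / 1.0008333 = 0.1564674 (ZAR/JPY).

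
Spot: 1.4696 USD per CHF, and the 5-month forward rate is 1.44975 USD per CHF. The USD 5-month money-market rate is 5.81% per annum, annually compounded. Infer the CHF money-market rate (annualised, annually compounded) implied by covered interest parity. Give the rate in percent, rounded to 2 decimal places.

9.32%

T = 5/12 years.
F/S = 1.44975/1.4696 = 0.9864929 = (growth of USD) / (growth of CHF).
The USD side grows by (1 + 0.0581)^(5/12) = 1.0238102.
Hence g_CHF = 1.0378282.
Annualise: 1.0378282^(12/5) − 1 = 0.093204 = 9.32%.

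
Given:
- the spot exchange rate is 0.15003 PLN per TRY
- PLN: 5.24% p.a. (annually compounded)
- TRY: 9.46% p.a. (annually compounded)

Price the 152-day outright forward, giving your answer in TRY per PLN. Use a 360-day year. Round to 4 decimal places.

T = 152/360 years.
Growth of 1 PLN over T: (1 + 0.0524)^(152/360) = 1.0217985.
Growth of 1 TRY over T: (1 + 0.0946)^(152/360) = 1.0389019.
So F = 0.15003 × 1.0217985 / 1.0389019 = 0.1475601 (PLN/TRY).
Invert for TRY per PLN: 1 / 0.1475601 = 6.7769.

6.7769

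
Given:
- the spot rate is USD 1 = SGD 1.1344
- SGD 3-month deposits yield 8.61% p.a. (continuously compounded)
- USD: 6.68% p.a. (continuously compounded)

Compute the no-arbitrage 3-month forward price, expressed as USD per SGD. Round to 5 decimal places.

T = 3/12 years.
SGD growth factor: e^(0.0861×3/12) = 1.0217583.
USD growth factor: e^(0.0668×3/12) = 1.0168402.
So F = 1.1344 × 1.0217583 / 1.0168402 = 1.139887 (SGD/USD).
Invert for USD per SGD: 1 / 1.139887 = 0.87728.

0.87728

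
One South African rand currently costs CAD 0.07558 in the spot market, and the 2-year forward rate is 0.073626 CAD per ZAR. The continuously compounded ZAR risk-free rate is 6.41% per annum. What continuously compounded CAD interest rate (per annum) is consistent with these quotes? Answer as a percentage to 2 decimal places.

5.10%

T = 2 years.
F/S = 0.073626/0.07558 = 0.9741466 = (growth of CAD) / (growth of ZAR).
The ZAR side grows by e^(0.0641×2) = 1.1367803.
That pins the CAD growth at 1.1073907.
Take logs: ln 1.1073907 / 2 = 0.051003, so 5.10%.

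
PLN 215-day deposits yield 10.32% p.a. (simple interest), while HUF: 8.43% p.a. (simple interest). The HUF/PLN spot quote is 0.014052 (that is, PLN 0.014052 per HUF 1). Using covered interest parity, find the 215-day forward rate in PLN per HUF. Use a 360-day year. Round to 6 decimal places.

T = 215/360 years.
PLN growth factor: 1 + 0.1032×215/360 = 1.0616333.
Growth of 1 HUF over T: 1 + 0.0843×215/360 = 1.0503458.
CIP: F = S · (grow PLN)/(grow HUF) = 0.014052 × 1.0616333/1.0503458 = 0.01420301 PLN per HUF.

0.014203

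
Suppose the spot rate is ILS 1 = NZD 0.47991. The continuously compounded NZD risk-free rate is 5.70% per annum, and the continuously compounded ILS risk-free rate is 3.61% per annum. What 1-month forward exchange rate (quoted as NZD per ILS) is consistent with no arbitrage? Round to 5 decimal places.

0.48075

T = 1/12 years.
NZD accumulates by e^(0.0570×1/12) = 1.0047613.
ILS growth factor: e^(0.0361×1/12) = 1.0030129.
So F = 0.47991 × 1.0047613 / 1.0030129 = 0.4807466 (NZD/ILS).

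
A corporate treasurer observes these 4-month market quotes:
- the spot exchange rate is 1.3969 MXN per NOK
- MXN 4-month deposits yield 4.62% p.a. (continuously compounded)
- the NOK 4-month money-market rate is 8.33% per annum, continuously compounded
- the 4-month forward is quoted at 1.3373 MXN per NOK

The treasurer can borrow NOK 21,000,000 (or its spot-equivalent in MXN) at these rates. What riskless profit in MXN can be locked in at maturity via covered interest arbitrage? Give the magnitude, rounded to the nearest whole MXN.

MXN 916,147

T = 4/12 years.
Route A — deposit NOK, sell forward: 21,000,000 × 1.0281557534 × 1.3373 = MXN 28,874,006.47.
Route B — convert at spot, deposit MXN: 21,000,000 × 1.3969 × 1.0155191911 = MXN 29,790,153.92.
The quoted forward undervalues NOK, so borrow NOK, convert to MXN at spot, deposit the MXN at 4.62%, and buy NOK forward at 1.3373 to cover the loan.
Arbitrage profit = |28,874,006.47 − 29,790,153.92| = MXN 916,147.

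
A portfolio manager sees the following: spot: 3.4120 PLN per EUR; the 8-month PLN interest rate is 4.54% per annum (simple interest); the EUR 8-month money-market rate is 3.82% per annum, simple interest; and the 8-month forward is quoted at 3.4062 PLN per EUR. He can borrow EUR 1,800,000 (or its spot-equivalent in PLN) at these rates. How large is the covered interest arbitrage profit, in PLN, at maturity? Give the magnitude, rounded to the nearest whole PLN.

PLN 40,186

T = 8/12 years.
Keep in EUR, deliver into the forward: 1,800,000·1.025466667·3.4062 = PLN 6,287,300.21.
Swap to PLN now, deposit: 1,800,000·3.4120·1.030266667 = PLN 6,327,485.76.
The quoted forward undervalues EUR, so borrow EUR, convert to PLN at spot, deposit the PLN at 4.54%, and buy EUR forward at 3.4062 to cover the loan.
The gap between the two covered legs is PLN 40,186.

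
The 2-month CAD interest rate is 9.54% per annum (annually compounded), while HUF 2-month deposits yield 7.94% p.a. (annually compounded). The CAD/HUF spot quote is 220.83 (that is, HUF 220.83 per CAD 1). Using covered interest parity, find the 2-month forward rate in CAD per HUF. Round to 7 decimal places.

T = 2/12 years.
Growth of 1 HUF over T: (1 + 0.0794)^(2/12) = 1.0128156.
CAD accumulates by (1 + 0.0954)^(2/12) = 1.0153025.
Forward (HUF per CAD) = 220.83 × 1.0128156 / 1.0153025 = 220.2891.
Quoted the other way: 1/220.2891 = 0.0045395 CAD per HUF.

0.0045395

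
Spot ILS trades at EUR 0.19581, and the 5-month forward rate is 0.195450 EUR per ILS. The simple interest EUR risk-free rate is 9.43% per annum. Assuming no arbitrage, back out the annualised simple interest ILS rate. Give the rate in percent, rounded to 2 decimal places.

T = 5/12 years.
CIP gives F = S · g_EUR/g_ILS, so g_EUR/g_ILS = 0.19545/0.19581 = 0.9981615.
EUR growth factor: 1 + 0.0943×5/12 = 1.0392917.
That pins the ILS growth at 1.041206.
r = (1.041206 − 1)/(5/12) = 0.098894 → 9.89%.

9.89%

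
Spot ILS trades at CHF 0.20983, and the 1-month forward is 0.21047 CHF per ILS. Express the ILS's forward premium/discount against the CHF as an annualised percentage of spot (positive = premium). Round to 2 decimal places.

T = 1/12 years.
ILS trades forward at +0.30501% vs spot over the period.
Annualise by dividing by T: 0.0030501 / (1/12) = 0.036601 → 3.66%.

+3.66%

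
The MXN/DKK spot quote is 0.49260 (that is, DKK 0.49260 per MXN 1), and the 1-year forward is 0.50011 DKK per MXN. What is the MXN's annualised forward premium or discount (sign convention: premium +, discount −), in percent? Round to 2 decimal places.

+1.52%

T = 1 year.
MXN trades forward at +1.52456% vs spot over the period.
Annualise by dividing by T: 0.0152456 / 1 = 0.015246 → 1.52%.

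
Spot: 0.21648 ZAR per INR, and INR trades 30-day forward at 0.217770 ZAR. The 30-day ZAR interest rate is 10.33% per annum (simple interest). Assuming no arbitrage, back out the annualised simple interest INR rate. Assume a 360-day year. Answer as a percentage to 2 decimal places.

3.16%

T = 30/360 years.
By CIP, F/S equals the ZAR-to-INR growth ratio: 0.21777/0.21648 = 1.0059590.
The ZAR side grows by 1 + 0.1033×30/360 = 1.0086083.
That pins the INR growth at 1.0026336.
(1.0026336 − 1)/T = 0.031603, i.e. 3.16%.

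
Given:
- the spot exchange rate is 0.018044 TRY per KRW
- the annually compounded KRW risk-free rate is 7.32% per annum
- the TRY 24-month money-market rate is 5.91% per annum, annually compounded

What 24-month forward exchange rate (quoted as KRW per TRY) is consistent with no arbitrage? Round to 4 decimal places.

56.9055

T = 2 years.
Growth of 1 TRY over T: (1 + 0.0591)^2 = 1.12169281.
Growth of 1 KRW over T: (1 + 0.0732)^2 = 1.15175824.
Forward (TRY per KRW) = 0.018044 × 1.12169281 / 1.15175824 = 0.017572980.
Invert for KRW per TRY: 1 / 0.017572980 = 56.9055.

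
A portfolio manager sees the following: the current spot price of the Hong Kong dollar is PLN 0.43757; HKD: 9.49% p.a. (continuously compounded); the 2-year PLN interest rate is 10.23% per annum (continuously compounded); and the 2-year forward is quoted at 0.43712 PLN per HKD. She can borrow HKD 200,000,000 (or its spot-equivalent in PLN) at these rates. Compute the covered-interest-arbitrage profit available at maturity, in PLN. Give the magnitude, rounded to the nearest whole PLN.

T = 2 years.
Route A — deposit HKD, sell forward: 200,000,000 × 1.2090077719 × 0.43712 = PLN 105,696,295.45.
Route B — convert at spot, deposit PLN: 200,000,000 × 0.43757 × 1.2270341531 = PLN 107,382,666.87.
The quoted forward undervalues HKD, so borrow HKD, convert to PLN at spot, deposit the PLN at 10.23%, and buy HKD forward at 0.43712 to cover the loan.
The gap between the two covered legs is PLN 1,686,371.

PLN 1,686,371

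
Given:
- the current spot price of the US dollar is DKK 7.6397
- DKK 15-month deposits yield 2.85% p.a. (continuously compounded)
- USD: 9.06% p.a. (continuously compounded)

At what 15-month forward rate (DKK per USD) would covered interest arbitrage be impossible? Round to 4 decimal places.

7.0691

T = 15/12 years.
DKK growth factor: e^(0.0285×15/12) = 1.0362672.
USD growth factor: e^(0.0906×15/12) = 1.1199119.
So F = 7.6397 × 1.0362672 / 1.1199119 = 7.069101 (DKK/USD).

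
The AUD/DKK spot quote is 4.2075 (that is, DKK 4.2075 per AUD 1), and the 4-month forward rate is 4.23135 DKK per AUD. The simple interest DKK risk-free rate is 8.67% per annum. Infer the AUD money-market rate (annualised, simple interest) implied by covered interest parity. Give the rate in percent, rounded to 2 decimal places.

6.93%

T = 4/12 years.
F/S = 4.23135/4.2075 = 1.0056684 = (growth of DKK) / (growth of AUD).
The DKK side grows by 1 + 0.0867×4/12 = 1.028900.
That pins the AUD growth at 1.0231007.
r = (1.0231007 − 1)/(4/12) = 0.069302 → 6.93%.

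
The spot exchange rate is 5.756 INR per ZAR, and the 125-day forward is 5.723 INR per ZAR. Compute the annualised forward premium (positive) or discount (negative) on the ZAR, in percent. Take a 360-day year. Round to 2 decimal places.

-1.65%

T = 125/360 years.
ZAR trades forward at -0.57331% vs spot over the period.
Annualise by dividing by T: -0.0057331 / (125/360) = -0.016511 → -1.65%.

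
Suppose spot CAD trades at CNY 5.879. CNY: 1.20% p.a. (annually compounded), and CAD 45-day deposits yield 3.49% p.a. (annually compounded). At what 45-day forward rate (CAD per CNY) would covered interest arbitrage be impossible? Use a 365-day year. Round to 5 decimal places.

T = 45/365 years.
CNY accumulates by (1 + 0.0120)^(45/365) = 1.0014717.
CAD growth factor: (1 + 0.0349)^(45/365) = 1.0042383.
Forward (CNY per CAD) = 5.879 × 1.0014717 / 1.0042383 = 5.862804.
Quoted the other way: 1/5.862804 = 0.17057 CAD per CNY.

0.17057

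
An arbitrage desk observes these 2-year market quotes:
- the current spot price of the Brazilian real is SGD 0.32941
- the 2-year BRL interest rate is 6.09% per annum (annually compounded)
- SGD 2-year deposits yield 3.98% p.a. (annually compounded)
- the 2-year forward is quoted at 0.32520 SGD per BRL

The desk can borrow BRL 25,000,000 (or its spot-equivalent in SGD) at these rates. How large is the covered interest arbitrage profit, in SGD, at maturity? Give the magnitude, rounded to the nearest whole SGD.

T = 2 years.
Invest the BRL and cover forward: 25,000,000 × 1.12550881 × 0.32520 = SGD 9,150,386.63.
Convert at spot and invest in SGD: 25,000,000 × 0.32941 × 1.08118404 = SGD 8,903,820.87.
The quoted forward overvalues BRL, so borrow SGD, buy BRL at spot, deposit the BRL at 6.09%, and sell the proceeds forward at 0.32520.
The gap between the two covered legs is SGD 246,566.

SGD 246,566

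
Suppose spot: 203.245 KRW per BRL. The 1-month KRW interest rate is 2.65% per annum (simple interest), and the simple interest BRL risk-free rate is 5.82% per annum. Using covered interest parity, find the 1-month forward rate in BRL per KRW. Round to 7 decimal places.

T = 1/12 years.
KRW growth factor: 1 + 0.0265×1/12 = 1.0022083.
BRL growth factor: 1 + 0.0582×1/12 = 1.004850.
Forward (KRW per BRL) = 203.245 × 1.0022083 / 1.004850 = 202.7107.
Invert for BRL per KRW: 1 / 202.7107 = 0.0049331.

0.0049331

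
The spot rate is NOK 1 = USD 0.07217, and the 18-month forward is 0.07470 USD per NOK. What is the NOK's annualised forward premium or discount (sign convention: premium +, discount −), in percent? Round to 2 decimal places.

T = 18/12 years.
Period premium: (0.07470 − 0.07217)/0.07217 = 0.0350561.
×(1/T) gives 2.34% p.a.

+2.34%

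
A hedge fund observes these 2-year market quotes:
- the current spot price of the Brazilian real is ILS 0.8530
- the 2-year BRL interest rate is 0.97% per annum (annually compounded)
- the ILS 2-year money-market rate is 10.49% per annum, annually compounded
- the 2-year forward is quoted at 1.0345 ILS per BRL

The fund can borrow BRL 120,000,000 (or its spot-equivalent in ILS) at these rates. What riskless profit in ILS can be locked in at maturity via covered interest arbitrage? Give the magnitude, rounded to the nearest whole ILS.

ILS 1,598,498

T = 2 years.
Invest the BRL and cover forward: 120,000,000 × 1.01949409 × 1.0345 = ILS 126,559,996.33.
Convert at spot and invest in ILS: 120,000,000 × 0.8530 × 1.22080401 = ILS 124,961,498.46.
The quoted forward overvalues BRL, so borrow ILS, buy BRL at spot, deposit the BRL at 0.97%, and sell the proceeds forward at 1.0345.
The gap between the two covered legs is ILS 1,598,498.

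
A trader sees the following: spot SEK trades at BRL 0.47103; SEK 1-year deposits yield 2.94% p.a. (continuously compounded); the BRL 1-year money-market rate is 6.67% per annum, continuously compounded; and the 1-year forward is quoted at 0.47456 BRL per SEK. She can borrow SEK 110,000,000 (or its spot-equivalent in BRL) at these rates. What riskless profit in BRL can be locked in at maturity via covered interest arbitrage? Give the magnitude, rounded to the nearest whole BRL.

T = 1 year.
Route A — deposit SEK, sell forward: 110,000,000 × 1.0298364467 × 0.47456 = BRL 53,759,110.26.
Route B — convert at spot, deposit BRL: 110,000,000 × 0.47103 × 1.0689747376 = BRL 55,387,108.77.
The quoted forward undervalues SEK, so borrow SEK, convert to BRL at spot, deposit the BRL at 6.67%, and buy SEK forward at 0.47456 to cover the loan.
The gap between the two covered legs is BRL 1,627,999.

BRL 1,627,999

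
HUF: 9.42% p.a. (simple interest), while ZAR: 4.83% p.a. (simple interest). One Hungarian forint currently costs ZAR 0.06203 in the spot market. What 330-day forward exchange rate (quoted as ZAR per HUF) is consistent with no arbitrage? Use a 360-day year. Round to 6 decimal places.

0.059628

T = 330/360 years.
Growth of 1 ZAR over T: 1 + 0.0483×330/360 = 1.044275.
HUF growth factor: 1 + 0.0942×330/360 = 1.086350.
So F = 0.06203 × 1.044275 / 1.086350 = 0.05962754 (ZAR/HUF).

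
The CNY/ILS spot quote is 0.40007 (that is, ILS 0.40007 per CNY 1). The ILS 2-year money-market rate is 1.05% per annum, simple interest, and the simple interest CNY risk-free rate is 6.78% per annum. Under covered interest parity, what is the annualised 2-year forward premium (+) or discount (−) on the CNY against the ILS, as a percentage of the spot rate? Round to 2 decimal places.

T = 2 years.
CIP forward (ILS per CNY) = 0.40007 × 1.021000/1.135600 = 0.35969661.
(F − S)/S ÷ T = (0.35969661 − 0.40007)/0.40007/2 = -0.050458 → -5.05%.

-5.05%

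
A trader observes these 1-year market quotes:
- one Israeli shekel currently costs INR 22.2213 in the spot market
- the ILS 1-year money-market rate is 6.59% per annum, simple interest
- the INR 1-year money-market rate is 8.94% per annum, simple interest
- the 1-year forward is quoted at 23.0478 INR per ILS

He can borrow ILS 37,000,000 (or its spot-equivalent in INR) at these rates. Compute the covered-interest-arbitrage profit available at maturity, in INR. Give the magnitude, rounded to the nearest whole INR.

INR 13,274,335

T = 1 year.
Keep in ILS, deliver into the forward: 37,000,000·1.065900·23.0478 = INR 908,966,050.74.
Swap to INR now, deposit: 37,000,000·22.2213·1.089400 = INR 895,691,716.14.
The quoted forward overvalues ILS, so borrow INR, buy ILS at spot, deposit the ILS at 6.59%, and sell the proceeds forward at 23.0478.
Arbitrage profit = |908,966,050.74 − 895,691,716.14| = INR 13,274,335.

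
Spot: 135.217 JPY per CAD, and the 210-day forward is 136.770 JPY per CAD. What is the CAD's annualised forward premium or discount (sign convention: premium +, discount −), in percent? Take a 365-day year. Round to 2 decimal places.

T = 210/365 years.
Period premium: (136.770 − 135.217)/135.217 = 0.0114852.
Per annum: 0.0114852 / (210/365) = 0.019962 = 2.00%.

+2.00%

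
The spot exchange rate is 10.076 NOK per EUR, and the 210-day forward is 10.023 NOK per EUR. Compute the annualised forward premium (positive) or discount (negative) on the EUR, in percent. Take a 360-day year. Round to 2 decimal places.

-0.90%

T = 210/360 years.
EUR trades forward at -0.52600% vs spot over the period.
Per annum: -0.0052600 / (210/360) = -0.009017 = -0.90%.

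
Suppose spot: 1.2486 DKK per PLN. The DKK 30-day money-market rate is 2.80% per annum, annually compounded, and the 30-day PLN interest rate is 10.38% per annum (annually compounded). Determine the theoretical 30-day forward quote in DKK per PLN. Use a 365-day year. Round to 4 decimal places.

T = 30/365 years.
Growth of 1 DKK over T: (1 + 0.0280)^(30/365) = 1.0022723.
PLN growth factor: (1 + 0.1038)^(30/365) = 1.0081502.
Forward (DKK per PLN) = 1.2486 × 1.0022723 / 1.0081502 = 1.241320.

1.2413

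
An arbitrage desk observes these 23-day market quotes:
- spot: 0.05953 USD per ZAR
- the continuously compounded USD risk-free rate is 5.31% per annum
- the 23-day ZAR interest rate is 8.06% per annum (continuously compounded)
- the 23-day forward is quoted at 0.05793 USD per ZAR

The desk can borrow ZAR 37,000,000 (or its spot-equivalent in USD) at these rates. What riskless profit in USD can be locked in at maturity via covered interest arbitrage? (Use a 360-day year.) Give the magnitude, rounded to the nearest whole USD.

USD 55,619

T = 23/360 years.
Invest the ZAR and cover forward: 37,000,000 × 1.005162726 × 0.05793 = USD 2,154,475.84.
Convert at spot and invest in USD: 37,000,000 × 0.05953 × 1.003398261 = USD 2,210,095.04.
The quoted forward undervalues ZAR, so borrow ZAR, convert to USD at spot, deposit the USD at 5.31%, and buy ZAR forward at 0.05793 to cover the loan.
The gap between the two covered legs is USD 55,619.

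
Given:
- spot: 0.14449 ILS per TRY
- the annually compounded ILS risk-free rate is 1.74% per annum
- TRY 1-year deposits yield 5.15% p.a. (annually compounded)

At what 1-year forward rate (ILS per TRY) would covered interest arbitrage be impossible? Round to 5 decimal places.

0.13980

T = 1 year.
Growth of 1 ILS over T: (1 + 0.0174)^1 = 1.017400.
TRY accumulates by (1 + 0.0515)^1 = 1.051500.
Forward (ILS per TRY) = 0.14449 × 1.017400 / 1.051500 = 0.1398042.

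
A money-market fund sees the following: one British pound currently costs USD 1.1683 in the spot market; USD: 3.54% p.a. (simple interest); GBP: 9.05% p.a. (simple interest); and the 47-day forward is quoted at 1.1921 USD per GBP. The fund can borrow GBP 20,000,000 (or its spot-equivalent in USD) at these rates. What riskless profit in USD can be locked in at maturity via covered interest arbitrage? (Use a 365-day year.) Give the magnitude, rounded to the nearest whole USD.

USD 647,330

T = 47/365 years.
Keep in GBP, deliver into the forward: 20,000,000·1.0116534247·1.1921 = USD 24,119,840.95.
Swap to USD now, deposit: 20,000,000·1.1683·1.0045583562 = USD 23,472,510.55.
The quoted forward overvalues GBP, so borrow USD, buy GBP at spot, deposit the GBP at 9.05%, and sell the proceeds forward at 1.1921.
Profit = 24,119,840.95 − 23,472,510.55 = USD 647,330.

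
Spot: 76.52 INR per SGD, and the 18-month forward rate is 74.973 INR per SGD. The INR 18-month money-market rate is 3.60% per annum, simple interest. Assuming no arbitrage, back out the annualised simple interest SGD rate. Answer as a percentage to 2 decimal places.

T = 18/12 years.
F/S = 74.973/76.52 = 0.9797831 = (growth of INR) / (growth of SGD).
The INR side grows by 1 + 0.0360×18/12 = 1.054000.
Hence g_SGD = 1.0757483.
(1.0757483 − 1)/T = 0.050499, i.e. 5.05%.

5.05%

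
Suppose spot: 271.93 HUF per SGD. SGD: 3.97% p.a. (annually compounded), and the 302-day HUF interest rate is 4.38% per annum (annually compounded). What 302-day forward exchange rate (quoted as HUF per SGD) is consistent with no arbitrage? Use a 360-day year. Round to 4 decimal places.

T = 302/360 years.
HUF growth factor: (1 + 0.0438)^(302/360) = 1.036615838.
Growth of 1 SGD over T: (1 + 0.0397)^(302/360) = 1.033198983.
Forward (HUF per SGD) = 271.93 × 1.036615838 / 1.033198983 = 272.829290.

272.8293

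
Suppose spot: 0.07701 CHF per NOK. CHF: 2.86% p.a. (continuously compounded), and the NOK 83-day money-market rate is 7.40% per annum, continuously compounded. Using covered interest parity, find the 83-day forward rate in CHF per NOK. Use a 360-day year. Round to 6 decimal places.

0.076208

T = 83/360 years.
CHF accumulates by e^(0.0286×83/360) = 1.0066157.
NOK accumulates by e^(0.0740×83/360) = 1.0172075.
So F = 0.07701 × 1.0066157 / 1.0172075 = 0.07620812 (CHF/NOK).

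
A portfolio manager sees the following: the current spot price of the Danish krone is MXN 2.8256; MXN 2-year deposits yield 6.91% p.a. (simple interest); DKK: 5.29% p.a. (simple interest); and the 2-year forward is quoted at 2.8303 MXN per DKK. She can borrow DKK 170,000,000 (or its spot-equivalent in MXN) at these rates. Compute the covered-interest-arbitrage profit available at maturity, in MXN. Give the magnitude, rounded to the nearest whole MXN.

MXN 14,679,871

T = 2 years.
Invest the DKK and cover forward: 170,000,000 × 1.105800 × 2.8303 = MXN 532,056,775.80.
Convert at spot and invest in MXN: 170,000,000 × 2.8256 × 1.138200 = MXN 546,736,646.40.
The quoted forward undervalues DKK, so borrow DKK, convert to MXN at spot, deposit the MXN at 6.91%, and buy DKK forward at 2.8303 to cover the loan.
Arbitrage profit = |532,056,775.80 − 546,736,646.40| = MXN 14,679,871.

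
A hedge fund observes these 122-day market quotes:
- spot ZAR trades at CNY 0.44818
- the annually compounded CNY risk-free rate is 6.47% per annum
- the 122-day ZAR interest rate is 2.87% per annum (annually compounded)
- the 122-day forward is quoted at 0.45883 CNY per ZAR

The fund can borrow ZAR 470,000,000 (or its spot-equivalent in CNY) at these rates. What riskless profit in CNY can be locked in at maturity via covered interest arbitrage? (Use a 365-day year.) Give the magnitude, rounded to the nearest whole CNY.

CNY 2,594,132

T = 122/365 years.
Keep in ZAR, deliver into the forward: 470,000,000·1.00950266366·0.45883 = CNY 217,699,350.37.
Swap to CNY now, deposit: 470,000,000·0.44818·1.02117604021 = CNY 215,105,218.52.
The quoted forward overvalues ZAR, so borrow CNY, buy ZAR at spot, deposit the ZAR at 2.87%, and sell the proceeds forward at 0.45883.
The gap between the two covered legs is CNY 2,594,132.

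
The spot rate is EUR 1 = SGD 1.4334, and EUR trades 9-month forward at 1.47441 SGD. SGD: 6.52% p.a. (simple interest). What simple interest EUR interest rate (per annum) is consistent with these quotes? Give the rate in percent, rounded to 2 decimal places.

T = 9/12 years.
CIP gives F = S · g_SGD/g_EUR, so g_SGD/g_EUR = 1.47441/1.4334 = 1.0286103.
The SGD side grows by 1 + 0.0652×9/12 = 1.048900.
So the EUR growth factor = 1.0197254.
(1.0197254 − 1)/T = 0.026301, i.e. 2.63%.

2.63%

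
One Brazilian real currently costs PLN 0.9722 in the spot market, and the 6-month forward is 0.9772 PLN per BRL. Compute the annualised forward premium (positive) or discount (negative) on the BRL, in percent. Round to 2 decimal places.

T = 6/12 years.
(F − S)/S = (0.9772 − 0.9722)/0.9722 = 0.0051430.
Annualise by dividing by T: 0.0051430 / (6/12) = 0.010286 → 1.03%.

+1.03%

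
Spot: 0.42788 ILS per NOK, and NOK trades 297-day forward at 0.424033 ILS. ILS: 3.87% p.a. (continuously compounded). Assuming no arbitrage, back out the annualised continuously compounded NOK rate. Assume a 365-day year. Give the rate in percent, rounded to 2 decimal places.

T = 297/365 years.
F/S = 0.424033/0.42788 = 0.9910092 = (growth of ILS) / (growth of NOK).
ILS growth factor: e^(0.0387×297/365) = 1.0319912.
So the NOK growth factor = 1.0413538.
r = ln(1.0413538)/(297/365) = 0.049799 → 4.98%.

4.98%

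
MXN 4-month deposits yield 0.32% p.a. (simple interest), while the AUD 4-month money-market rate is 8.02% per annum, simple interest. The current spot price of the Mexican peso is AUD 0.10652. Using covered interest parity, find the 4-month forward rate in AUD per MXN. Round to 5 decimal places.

T = 4/12 years.
AUD growth factor: 1 + 0.0802×4/12 = 1.0267333.
Growth of 1 MXN over T: 1 + 0.0032×4/12 = 1.0010667.
Forward (AUD per MXN) = 0.10652 × 1.0267333 / 1.0010667 = 0.1092511.

0.10925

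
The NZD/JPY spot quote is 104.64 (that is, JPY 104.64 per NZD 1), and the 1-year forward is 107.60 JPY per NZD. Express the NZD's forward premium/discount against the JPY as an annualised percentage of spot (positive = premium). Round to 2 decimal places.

T = 1 year.
NZD trades forward at +2.82875% vs spot over the period.
Per annum: 0.0282875 / 1 = 0.028288 = 2.83%.

+2.83%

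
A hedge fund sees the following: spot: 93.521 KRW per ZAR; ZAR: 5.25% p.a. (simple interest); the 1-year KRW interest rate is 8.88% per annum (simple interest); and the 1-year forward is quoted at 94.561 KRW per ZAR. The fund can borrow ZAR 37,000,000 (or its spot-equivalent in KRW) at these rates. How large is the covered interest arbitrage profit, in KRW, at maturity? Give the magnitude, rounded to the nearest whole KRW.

T = 1 year.
Keep in ZAR, deliver into the forward: 37,000,000·1.052500·94.561 = KRW 3,682,441,742.50.
Swap to KRW now, deposit: 37,000,000·93.521·1.088800 = KRW 3,767,549,597.60.
The quoted forward undervalues ZAR, so borrow ZAR, convert to KRW at spot, deposit the KRW at 8.88%, and buy ZAR forward at 94.561 to cover the loan.
Arbitrage profit = |3,682,441,742.50 − 3,767,549,597.60| = KRW 85,107,855.

KRW 85,107,855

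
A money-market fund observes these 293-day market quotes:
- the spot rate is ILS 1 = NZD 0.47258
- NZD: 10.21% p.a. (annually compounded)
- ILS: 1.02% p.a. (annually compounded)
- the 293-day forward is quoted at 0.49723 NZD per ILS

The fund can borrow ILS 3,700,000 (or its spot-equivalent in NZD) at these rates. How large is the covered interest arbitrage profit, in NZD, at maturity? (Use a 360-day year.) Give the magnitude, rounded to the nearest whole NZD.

T = 293/360 years.
Keep in ILS, deliver into the forward: 3,700,000·1.008293819·0.49723 = NZD 1,855,009.56.
Swap to NZD now, deposit: 3,700,000·0.47258·1.082338743 = NZD 1,892,519.08.
The quoted forward undervalues ILS, so borrow ILS, convert to NZD at spot, deposit the NZD at 10.21%, and buy ILS forward at 0.49723 to cover the loan.
Profit = 1,892,519.08 − 1,855,009.56 = NZD 37,510.

NZD 37,510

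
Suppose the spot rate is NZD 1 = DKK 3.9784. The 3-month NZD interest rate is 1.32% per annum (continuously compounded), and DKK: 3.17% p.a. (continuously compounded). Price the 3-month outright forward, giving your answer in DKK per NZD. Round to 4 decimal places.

3.9968

T = 3/12 years.
DKK accumulates by e^(0.0317×3/12) = 1.0079565.
NZD growth factor: e^(0.0132×3/12) = 1.0033055.
Forward (DKK per NZD) = 3.9784 × 1.0079565 / 1.0033055 = 3.996843.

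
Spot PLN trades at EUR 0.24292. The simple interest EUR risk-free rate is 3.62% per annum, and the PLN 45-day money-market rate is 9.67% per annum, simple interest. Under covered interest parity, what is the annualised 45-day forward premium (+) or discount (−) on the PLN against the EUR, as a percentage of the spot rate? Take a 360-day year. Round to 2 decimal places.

-5.98%

T = 45/360 years.
F = S · g_EUR/g_PLN = 0.24292 × 1.004525/1.0120875 = 0.24110486.
Annualised premium = (F − S)/S × (1/T) = (0.24110486 − 0.24292)/0.24292 ÷ (45/360) = -5.98%.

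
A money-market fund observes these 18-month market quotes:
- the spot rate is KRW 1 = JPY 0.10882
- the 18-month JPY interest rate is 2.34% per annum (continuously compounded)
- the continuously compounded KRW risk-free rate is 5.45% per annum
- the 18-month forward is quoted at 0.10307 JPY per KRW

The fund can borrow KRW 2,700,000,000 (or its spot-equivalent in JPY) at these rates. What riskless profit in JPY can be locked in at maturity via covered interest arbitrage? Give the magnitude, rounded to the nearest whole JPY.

T = 18/12 years.
Keep in KRW, deliver into the forward: 2,700,000,000·1.08518447979·0.10307 = JPY 301,994,903.70.
Swap to JPY now, deposit: 2,700,000,000·0.10882·1.03572327595 = JPY 304,309,998.60.
The quoted forward undervalues KRW, so borrow KRW, convert to JPY at spot, deposit the JPY at 2.34%, and buy KRW forward at 0.10307 to cover the loan.
Profit = 304,309,998.60 − 301,994,903.70 = JPY 2,315,095.

JPY 2,315,095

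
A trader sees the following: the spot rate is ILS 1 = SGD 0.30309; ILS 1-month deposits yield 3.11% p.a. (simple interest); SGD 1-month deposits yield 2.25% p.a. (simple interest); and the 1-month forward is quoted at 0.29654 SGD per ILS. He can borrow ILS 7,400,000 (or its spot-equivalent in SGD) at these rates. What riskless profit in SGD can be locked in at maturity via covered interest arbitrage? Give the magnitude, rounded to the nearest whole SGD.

SGD 46,988

T = 1/12 years.
Invest the ILS and cover forward: 7,400,000 × 1.002591667 × 0.29654 = SGD 2,200,083.14.
Convert at spot and invest in SGD: 7,400,000 × 0.30309 × 1.001875 = SGD 2,247,071.37.
The quoted forward undervalues ILS, so borrow ILS, convert to SGD at spot, deposit the SGD at 2.25%, and buy ILS forward at 0.29654 to cover the loan.
Profit = 2,247,071.37 − 2,200,083.14 = SGD 46,988.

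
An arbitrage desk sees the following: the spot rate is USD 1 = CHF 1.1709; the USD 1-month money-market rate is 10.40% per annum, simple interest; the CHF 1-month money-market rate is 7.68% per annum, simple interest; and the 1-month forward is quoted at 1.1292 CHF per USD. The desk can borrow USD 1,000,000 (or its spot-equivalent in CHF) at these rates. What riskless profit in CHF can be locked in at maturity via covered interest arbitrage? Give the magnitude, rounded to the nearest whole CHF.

T = 1/12 years.
Keep in USD, deliver into the forward: 1,000,000·1.008666667·1.1292 = CHF 1,138,986.40.
Swap to CHF now, deposit: 1,000,000·1.1709·1.006400 = CHF 1,178,393.76.
The quoted forward undervalues USD, so borrow USD, convert to CHF at spot, deposit the CHF at 7.68%, and buy USD forward at 1.1292 to cover the loan.
Profit = 1,178,393.76 − 1,138,986.40 = CHF 39,407.

CHF 39,407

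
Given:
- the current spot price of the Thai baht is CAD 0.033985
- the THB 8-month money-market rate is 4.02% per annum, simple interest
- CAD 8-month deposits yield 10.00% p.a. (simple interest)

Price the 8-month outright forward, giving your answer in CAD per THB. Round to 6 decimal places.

0.035305

T = 8/12 years.
CAD accumulates by 1 + 0.1000×8/12 = 1.0666667.
Growth of 1 THB over T: 1 + 0.0402×8/12 = 1.026800.
Forward (CAD per THB) = 0.033985 × 1.0666667 / 1.026800 = 0.03530451.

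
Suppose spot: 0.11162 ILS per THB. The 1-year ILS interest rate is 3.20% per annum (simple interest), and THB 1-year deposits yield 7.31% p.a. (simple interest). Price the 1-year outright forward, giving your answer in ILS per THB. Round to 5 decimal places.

0.10734

T = 1 year.
Growth of 1 ILS over T: 1 + 0.0320×1 = 1.032000.
Growth of 1 THB over T: 1 + 0.0731×1 = 1.073100.
So F = 0.11162 × 1.032000 / 1.073100 = 0.1073449 (ILS/THB).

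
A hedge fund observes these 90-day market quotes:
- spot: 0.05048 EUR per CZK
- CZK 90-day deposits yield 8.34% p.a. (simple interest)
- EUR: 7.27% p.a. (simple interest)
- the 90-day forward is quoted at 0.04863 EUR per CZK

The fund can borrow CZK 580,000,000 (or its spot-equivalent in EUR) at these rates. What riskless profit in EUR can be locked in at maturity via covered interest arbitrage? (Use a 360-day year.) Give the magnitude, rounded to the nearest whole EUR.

T = 90/360 years.
Route A — deposit CZK, sell forward: 580,000,000 × 1.020850 × 0.04863 = EUR 28,793,482.59.
Route B — convert at spot, deposit EUR: 580,000,000 × 0.05048 × 1.018175 = EUR 29,810,534.92.
The quoted forward undervalues CZK, so borrow CZK, convert to EUR at spot, deposit the EUR at 7.27%, and buy CZK forward at 0.04863 to cover the loan.
Arbitrage profit = |28,793,482.59 − 29,810,534.92| = EUR 1,017,052.

EUR 1,017,052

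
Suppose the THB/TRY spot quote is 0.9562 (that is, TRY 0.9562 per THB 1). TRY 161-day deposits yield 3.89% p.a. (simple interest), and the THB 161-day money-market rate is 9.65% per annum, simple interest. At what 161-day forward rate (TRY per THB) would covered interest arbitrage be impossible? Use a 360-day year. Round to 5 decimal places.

T = 161/360 years.
Growth of 1 TRY over T: 1 + 0.0389×161/360 = 1.0173969.
THB accumulates by 1 + 0.0965×161/360 = 1.0431569.
So F = 0.9562 × 1.0173969 / 1.0431569 = 0.9325873 (TRY/THB).

0.93259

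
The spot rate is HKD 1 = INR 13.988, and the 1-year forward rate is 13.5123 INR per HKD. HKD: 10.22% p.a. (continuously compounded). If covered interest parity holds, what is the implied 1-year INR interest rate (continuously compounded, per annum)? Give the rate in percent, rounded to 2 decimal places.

T = 1 year.
CIP gives F = S · g_INR/g_HKD, so g_INR/g_HKD = 13.5123/13.988 = 0.9659923.
The HKD side grows by e^(0.1022×1) = 1.107605.
That pins the INR growth at 1.0699379.
r = ln(1.0699379)/1 = 0.067601 → 6.76%.

6.76%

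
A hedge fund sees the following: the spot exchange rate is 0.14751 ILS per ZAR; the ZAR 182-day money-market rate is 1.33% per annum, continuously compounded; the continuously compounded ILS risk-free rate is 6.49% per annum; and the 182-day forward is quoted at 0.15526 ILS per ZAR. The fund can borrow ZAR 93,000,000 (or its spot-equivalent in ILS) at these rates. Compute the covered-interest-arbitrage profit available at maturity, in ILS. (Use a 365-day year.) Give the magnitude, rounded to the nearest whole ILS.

ILS 365,621

T = 182/365 years.
Route A — deposit ZAR, sell forward: 93,000,000 × 1.0066538198 × 0.15526 = ILS 14,535,255.70.
Route B — convert at spot, deposit ILS: 93,000,000 × 0.14751 × 1.0328904105 = ILS 14,169,634.79.
The quoted forward overvalues ZAR, so borrow ILS, buy ZAR at spot, deposit the ZAR at 1.33%, and sell the proceeds forward at 0.15526.
Profit = 14,535,255.70 − 14,169,634.79 = ILS 365,621.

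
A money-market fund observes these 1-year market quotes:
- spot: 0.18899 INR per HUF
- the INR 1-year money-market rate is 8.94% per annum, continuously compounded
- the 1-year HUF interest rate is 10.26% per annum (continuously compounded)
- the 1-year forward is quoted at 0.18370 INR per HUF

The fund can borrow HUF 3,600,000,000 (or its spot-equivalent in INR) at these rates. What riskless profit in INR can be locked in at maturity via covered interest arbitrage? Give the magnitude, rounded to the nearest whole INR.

T = 1 year.
Invest the HUF and cover forward: 3,600,000,000 × 1.10804810118 × 0.18370 = INR 732,774,370.27.
Convert at spot and invest in INR: 3,600,000,000 × 0.18899 × 1.09351797605 = INR 743,990,264.26.
The quoted forward undervalues HUF, so borrow HUF, convert to INR at spot, deposit the INR at 8.94%, and buy HUF forward at 0.18370 to cover the loan.
Arbitrage profit = |732,774,370.27 − 743,990,264.26| = INR 11,215,894.

INR 11,215,894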